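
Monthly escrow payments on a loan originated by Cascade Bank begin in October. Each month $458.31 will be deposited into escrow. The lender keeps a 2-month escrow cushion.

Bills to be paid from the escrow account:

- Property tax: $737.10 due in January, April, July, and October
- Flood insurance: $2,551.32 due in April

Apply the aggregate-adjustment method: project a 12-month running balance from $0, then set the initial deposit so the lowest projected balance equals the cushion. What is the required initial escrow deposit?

$2,471.07

Cushion = 2 × $458.31 = $916.62
Trial balance (start $0, +$458.31 each month, − disbursements):
  Oct: +$458.31 − $737.10 → -$278.79
  Nov: +$458.31 → $179.52
  Dec: +$458.31 → $637.83
  Jan: +$458.31 − $737.10 → $359.04
  Feb: +$458.31 → $817.35
  Mar: +$458.31 → $1,275.66
  Apr: +$458.31 − $3,288.42 → -$1,554.45
  May: +$458.31 → -$1,096.14
  Jun: +$458.31 → -$637.83
  Jul: +$458.31 − $737.10 → -$916.62
  Aug: +$458.31 → -$458.31
  Sep: +$458.31 → $0.00
Lowest trial balance = -$1,554.45 (Apr)
Initial deposit = cushion − low point = $916.62 − (-$1,554.45) = $2,471.07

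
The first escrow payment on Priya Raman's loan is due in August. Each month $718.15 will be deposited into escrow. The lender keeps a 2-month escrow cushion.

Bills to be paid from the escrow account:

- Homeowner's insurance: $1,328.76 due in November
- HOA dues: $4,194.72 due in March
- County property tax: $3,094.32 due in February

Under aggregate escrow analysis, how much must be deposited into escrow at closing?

$4,308.90

Cushion = 2 × $718.15 = $1,436.30
Trial balance (start $0, +$718.15 each month, − disbursements):
  Aug: +$718.15 → $718.15
  Sep: +$718.15 → $1,436.30
  Oct: +$718.15 → $2,154.45
  Nov: +$718.15 − $1,328.76 → $1,543.84
  Dec: +$718.15 → $2,261.99
  Jan: +$718.15 → $2,980.14
  Feb: +$718.15 − $3,094.32 → $603.97
  Mar: +$718.15 − $4,194.72 → -$2,872.60
  Apr: +$718.15 → -$2,154.45
  May: +$718.15 → -$1,436.30
  Jun: +$718.15 → -$718.15
  Jul: +$718.15 → $0.00
Lowest trial balance = -$2,872.60 (Mar)
Initial deposit = cushion − low point = $1,436.30 − (-$2,872.60) = $4,308.90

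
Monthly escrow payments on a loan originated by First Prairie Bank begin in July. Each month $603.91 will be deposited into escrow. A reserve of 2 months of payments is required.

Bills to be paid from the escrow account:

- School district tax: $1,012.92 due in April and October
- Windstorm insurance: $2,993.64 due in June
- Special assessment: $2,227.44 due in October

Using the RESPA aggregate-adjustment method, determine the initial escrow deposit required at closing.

Cushion = 2 × $603.91 = $1,207.82
Trial balance (start $0, +$603.91 each month, − disbursements):
  Jul: +$603.91 → $603.91
  Aug: +$603.91 → $1,207.82
  Sep: +$603.91 → $1,811.73
  Oct: +$603.91 − $3,240.36 → -$824.72
  Nov: +$603.91 → -$220.81
  Dec: +$603.91 → $383.10
  Jan: +$603.91 → $987.01
  Feb: +$603.91 → $1,590.92
  Mar: +$603.91 → $2,194.83
  Apr: +$603.91 − $1,012.92 → $1,785.82
  May: +$603.91 → $2,389.73
  Jun: +$603.91 − $2,993.64 → $0.00
Lowest trial balance = -$824.72 (Oct)
Initial deposit = cushion − low point = $1,207.82 − (-$824.72) = $2,032.54

$2,032.54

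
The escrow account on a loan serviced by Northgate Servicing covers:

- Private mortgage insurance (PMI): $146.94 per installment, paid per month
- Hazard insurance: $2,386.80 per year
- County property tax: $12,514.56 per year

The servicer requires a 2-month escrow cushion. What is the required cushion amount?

Private mortgage insurance (PMI) = $146.94 × 12 = $1,763.28 annually
Hazard insurance = $2,386.80 annually
County property tax = $12,514.56 annually
Total per year = $16,664.64
Per month = $16,664.64 / 12 = $1,388.72
Required cushion = 2 × $1,388.72 = $2,777.44

$2,777.44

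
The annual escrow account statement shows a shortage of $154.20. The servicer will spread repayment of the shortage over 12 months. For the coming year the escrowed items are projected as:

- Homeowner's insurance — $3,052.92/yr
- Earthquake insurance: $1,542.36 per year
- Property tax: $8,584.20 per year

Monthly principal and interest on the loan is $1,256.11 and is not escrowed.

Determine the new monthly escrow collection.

$1,111.14

Homeowner's insurance = $3,052.92/yr
Earthquake insurance = $1,542.36/yr
Property tax = $8,584.20/yr
Annual escrow total = $13,179.48
Monthly = $13,179.48 ÷ 12 = $1,098.29
Shortage spread = $154.20 / 12 = $12.85/mo
New monthly escrow = $1,098.29 + $12.85 = $1,111.14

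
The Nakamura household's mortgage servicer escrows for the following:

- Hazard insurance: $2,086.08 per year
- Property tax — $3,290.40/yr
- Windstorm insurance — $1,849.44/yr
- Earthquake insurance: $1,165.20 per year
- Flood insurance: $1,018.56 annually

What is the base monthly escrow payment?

Hazard insurance — $2,086.08 annually
Property tax — $3,290.40 annually
Windstorm insurance — $1,849.44 annually
Earthquake insurance — $1,165.20 annually
Flood insurance — $1,018.56 annually
Annual escrow total = $2,086.08 + $3,290.40 + $1,849.44 + $1,165.20 + $1,018.56 = $9,409.68
Base monthly escrow = $9,409.68 / 12 = $784.14

$784.14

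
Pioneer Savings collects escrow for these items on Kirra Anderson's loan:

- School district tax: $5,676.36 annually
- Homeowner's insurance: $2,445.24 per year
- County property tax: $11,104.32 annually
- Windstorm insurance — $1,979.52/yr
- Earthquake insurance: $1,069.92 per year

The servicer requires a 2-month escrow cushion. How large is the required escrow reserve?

School district tax: $5,676.36 annually
Homeowner's insurance: $2,445.24 annually
County property tax: $11,104.32 annually
Windstorm insurance: $1,979.52 annually
Earthquake insurance: $1,069.92 annually
Total annual escrow = $5,676.36 + $2,445.24 + $11,104.32 + $1,979.52 + $1,069.92 = $22,275.36
Base monthly escrow = $22,275.36 ÷ 12 = $1,856.28
Reserve = 2 × $1,856.28 = $3,712.56

$3,712.56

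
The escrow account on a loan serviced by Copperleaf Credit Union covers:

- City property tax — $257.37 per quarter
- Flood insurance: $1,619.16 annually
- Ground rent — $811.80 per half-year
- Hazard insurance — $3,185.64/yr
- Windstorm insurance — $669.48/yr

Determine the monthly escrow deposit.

$677.28

City property tax — $257.37 × 4 = $1,029.48 per year
Flood insurance — $1,619.16 per year
Ground rent — $811.80 × 2 = $1,623.60 per year
Hazard insurance — $3,185.64 per year
Windstorm insurance — $669.48 per year
Annual escrow total = $8,127.36
Base monthly escrow = $8,127.36 / 12 = $677.28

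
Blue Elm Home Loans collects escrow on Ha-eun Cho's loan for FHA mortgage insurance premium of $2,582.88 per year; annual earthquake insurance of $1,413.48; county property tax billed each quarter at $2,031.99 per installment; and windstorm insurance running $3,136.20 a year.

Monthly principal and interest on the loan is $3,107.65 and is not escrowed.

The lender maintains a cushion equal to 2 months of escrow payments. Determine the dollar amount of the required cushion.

FHA mortgage insurance premium: $2,582.88 per year
Earthquake insurance: $1,413.48 per year
County property tax: $2,031.99 × 4 = $8,127.96 per year
Windstorm insurance: $3,136.20 per year
Combined annual = $15,260.52
Monthly escrow = $15,260.52 / 12 = $1,271.71
Reserve = 2 × $1,271.71 = $2,543.42

$2,543.42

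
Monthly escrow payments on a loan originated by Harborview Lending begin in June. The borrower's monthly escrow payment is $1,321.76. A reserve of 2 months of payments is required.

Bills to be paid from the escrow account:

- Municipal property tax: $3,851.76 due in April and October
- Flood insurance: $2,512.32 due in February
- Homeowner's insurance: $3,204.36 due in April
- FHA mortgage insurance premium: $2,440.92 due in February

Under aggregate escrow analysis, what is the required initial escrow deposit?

Cushion = 2 × $1,321.76 = $2,643.52
Trial balance (start $0, +$1,321.76 each month, − disbursements):
  Jun: +$1,321.76 → $1,321.76
  Jul: +$1,321.76 → $2,643.52
  Aug: +$1,321.76 → $3,965.28
  Sep: +$1,321.76 → $5,287.04
  Oct: +$1,321.76 − $3,851.76 → $2,757.04
  Nov: +$1,321.76 → $4,078.80
  Dec: +$1,321.76 → $5,400.56
  Jan: +$1,321.76 → $6,722.32
  Feb: +$1,321.76 − $4,953.24 → $3,090.84
  Mar: +$1,321.76 → $4,412.60
  Apr: +$1,321.76 − $7,056.12 → -$1,321.76
  May: +$1,321.76 → $0.00
Lowest trial balance = -$1,321.76 (Apr)
Initial deposit = cushion − low point = $2,643.52 − (-$1,321.76) = $3,965.28

$3,965.28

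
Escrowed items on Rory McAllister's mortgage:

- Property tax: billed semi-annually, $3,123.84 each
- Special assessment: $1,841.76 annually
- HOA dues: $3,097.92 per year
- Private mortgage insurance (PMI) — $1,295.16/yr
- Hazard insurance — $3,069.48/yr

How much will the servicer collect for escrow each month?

$1,296.00

Property tax — $3,123.84 × 2 = $6,247.68 annually
Special assessment — $1,841.76 annually
HOA dues — $3,097.92 annually
Private mortgage insurance (PMI) — $1,295.16 annually
Hazard insurance — $3,069.48 annually
Annual escrow total = $15,552.00
Base monthly escrow = $15,552.00 / 12 = $1,296.00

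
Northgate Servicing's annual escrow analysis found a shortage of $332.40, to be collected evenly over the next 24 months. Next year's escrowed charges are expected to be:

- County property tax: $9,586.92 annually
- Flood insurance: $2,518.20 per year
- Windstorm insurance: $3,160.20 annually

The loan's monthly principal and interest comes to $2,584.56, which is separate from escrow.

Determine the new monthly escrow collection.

County property tax: $9,586.92/yr
Flood insurance: $2,518.20/yr
Windstorm insurance: $3,160.20/yr
Total annual escrow = $9,586.92 + $2,518.20 + $3,160.20 = $15,265.32
Per month = $15,265.32 / 12 = $1,272.11
Shortage per month = $332.40 ÷ 24 = $13.85
Adjusted monthly = $1,272.11 + $13.85 = $1,285.96

$1,285.96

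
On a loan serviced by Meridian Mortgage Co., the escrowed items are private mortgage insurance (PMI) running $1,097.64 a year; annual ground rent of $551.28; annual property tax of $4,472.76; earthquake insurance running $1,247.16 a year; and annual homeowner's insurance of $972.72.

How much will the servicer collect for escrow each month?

$695.13

Private mortgage insurance (PMI) — $1,097.64
Ground rent — $551.28
Property tax — $4,472.76
Earthquake insurance — $1,247.16
Homeowner's insurance — $972.72
Yearly total = $8,341.56
Per month = $8,341.56 ÷ 12 = $695.13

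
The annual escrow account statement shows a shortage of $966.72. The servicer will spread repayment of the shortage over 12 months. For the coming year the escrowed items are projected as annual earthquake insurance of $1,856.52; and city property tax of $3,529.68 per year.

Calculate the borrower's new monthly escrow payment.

$529.41

Earthquake insurance — $1,856.52 per year
City property tax — $3,529.68 per year
Annual escrow total = $1,856.52 + $3,529.68 = $5,386.20
Per month = $5,386.20 / 12 = $448.85
Shortage per month = $966.72 / 12 = $80.56
Adjusted monthly = $448.85 + $80.56 = $529.41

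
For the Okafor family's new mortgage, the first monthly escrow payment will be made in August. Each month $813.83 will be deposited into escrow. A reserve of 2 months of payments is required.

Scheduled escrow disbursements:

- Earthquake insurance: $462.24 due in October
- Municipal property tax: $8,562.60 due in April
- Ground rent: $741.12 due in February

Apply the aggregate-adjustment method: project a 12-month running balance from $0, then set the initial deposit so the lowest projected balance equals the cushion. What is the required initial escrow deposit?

Cushion = 2 × $813.83 = $1,627.66
Trial balance (start $0, +$813.83 each month, − disbursements):
  Aug: +$813.83 → $813.83
  Sep: +$813.83 → $1,627.66
  Oct: +$813.83 − $462.24 → $1,979.25
  Nov: +$813.83 → $2,793.08
  Dec: +$813.83 → $3,606.91
  Jan: +$813.83 → $4,420.74
  Feb: +$813.83 − $741.12 → $4,493.45
  Mar: +$813.83 → $5,307.28
  Apr: +$813.83 − $8,562.60 → -$2,441.49
  May: +$813.83 → -$1,627.66
  Jun: +$813.83 → -$813.83
  Jul: +$813.83 → $0.00
Lowest trial balance = -$2,441.49 (Apr)
Initial deposit = cushion − low point = $1,627.66 − (-$2,441.49) = $4,069.15

$4,069.15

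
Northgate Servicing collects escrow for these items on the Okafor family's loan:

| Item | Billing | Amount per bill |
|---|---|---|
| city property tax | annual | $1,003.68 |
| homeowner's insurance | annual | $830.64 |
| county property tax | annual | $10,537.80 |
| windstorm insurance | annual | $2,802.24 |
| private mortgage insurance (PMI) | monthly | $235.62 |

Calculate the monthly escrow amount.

$1,500.15

City property tax: $1,003.68 per year
Homeowner's insurance: $830.64 per year
County property tax: $10,537.80 per year
Windstorm insurance: $2,802.24 per year
Private mortgage insurance (PMI): $235.62 × 12 = $2,827.44 per year
Yearly total = $1,003.68 + $830.64 + $10,537.80 + $2,802.24 + $2,827.44 = $18,001.80
Monthly escrow = $18,001.80 / 12 = $1,500.15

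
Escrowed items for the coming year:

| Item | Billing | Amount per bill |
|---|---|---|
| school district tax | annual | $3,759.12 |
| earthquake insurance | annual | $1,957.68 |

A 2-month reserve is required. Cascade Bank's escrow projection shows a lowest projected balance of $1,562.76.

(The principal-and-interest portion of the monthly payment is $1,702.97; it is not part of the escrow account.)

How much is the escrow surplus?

School district tax = $3,759.12 per year
Earthquake insurance = $1,957.68 per year
Total per year = $3,759.12 + $1,957.68 = $5,716.80
Base monthly escrow = $5,716.80 ÷ 12 = $476.40
Required cushion = 2 × $476.40 = $952.80
Excess over cushion: $1,562.76 − $952.80 = $609.96

$609.96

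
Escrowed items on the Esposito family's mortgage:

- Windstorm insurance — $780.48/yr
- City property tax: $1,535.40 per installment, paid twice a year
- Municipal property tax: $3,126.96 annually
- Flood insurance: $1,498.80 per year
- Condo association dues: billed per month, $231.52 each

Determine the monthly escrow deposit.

Windstorm insurance: $780.48
City property tax: $1,535.40 × 2 = $3,070.80
Municipal property tax: $3,126.96
Flood insurance: $1,498.80
Condo association dues: $231.52 × 12 = $2,778.24
Yearly total = $11,255.28
Base monthly escrow = $11,255.28 / 12 = $937.94

$937.94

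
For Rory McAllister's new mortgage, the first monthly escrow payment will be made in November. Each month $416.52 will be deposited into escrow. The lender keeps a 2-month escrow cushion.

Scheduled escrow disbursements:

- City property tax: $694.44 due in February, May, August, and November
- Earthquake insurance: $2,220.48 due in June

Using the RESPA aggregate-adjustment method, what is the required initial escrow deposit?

$1,804.68

Cushion = 2 × $416.52 = $833.04
Trial balance (start $0, +$416.52 each month, − disbursements):
  Nov: +$416.52 − $694.44 → -$277.92
  Dec: +$416.52 → $138.60
  Jan: +$416.52 → $555.12
  Feb: +$416.52 − $694.44 → $277.20
  Mar: +$416.52 → $693.72
  Apr: +$416.52 → $1,110.24
  May: +$416.52 − $694.44 → $832.32
  Jun: +$416.52 − $2,220.48 → -$971.64
  Jul: +$416.52 → -$555.12
  Aug: +$416.52 − $694.44 → -$833.04
  Sep: +$416.52 → -$416.52
  Oct: +$416.52 → $0.00
Lowest trial balance = -$971.64 (Jun)
Initial deposit = cushion − low point = $833.04 − (-$971.64) = $1,804.68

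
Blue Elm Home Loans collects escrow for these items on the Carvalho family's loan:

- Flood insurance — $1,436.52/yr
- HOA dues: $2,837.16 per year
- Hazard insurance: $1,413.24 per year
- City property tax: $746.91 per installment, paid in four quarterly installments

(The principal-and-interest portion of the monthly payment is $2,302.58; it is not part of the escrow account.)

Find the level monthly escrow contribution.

$722.88

Flood insurance — $1,436.52 per year
HOA dues — $2,837.16 per year
Hazard insurance — $1,413.24 per year
City property tax — $746.91 × 4 = $2,987.64 per year
Total per year = $1,436.52 + $2,837.16 + $1,413.24 + $2,987.64 = $8,674.56
Base monthly escrow = $8,674.56 / 12 = $722.88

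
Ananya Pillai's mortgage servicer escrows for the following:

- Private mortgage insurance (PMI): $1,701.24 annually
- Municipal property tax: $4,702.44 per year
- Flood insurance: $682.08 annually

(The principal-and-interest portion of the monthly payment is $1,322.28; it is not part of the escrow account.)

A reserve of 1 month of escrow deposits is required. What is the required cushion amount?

$590.48

Private mortgage insurance (PMI) — $1,701.24 annually
Municipal property tax — $4,702.44 annually
Flood insurance — $682.08 annually
Yearly total = $1,701.24 + $4,702.44 + $682.08 = $7,085.76
Monthly escrow = $7,085.76 / 12 = $590.48
Required cushion = 1 × $590.48 = $590.48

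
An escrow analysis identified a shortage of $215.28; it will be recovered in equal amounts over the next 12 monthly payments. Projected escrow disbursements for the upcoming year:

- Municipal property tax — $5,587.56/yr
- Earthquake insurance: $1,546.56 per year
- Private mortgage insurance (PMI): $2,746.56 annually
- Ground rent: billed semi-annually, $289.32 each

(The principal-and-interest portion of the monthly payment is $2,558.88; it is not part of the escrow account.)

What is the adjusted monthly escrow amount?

$889.55

Municipal property tax — $5,587.56
Earthquake insurance — $1,546.56
Private mortgage insurance (PMI) — $2,746.56
Ground rent — $289.32 × 2 = $578.64
Total per year = $5,587.56 + $1,546.56 + $2,746.56 + $578.64 = $10,459.32
Monthly = $10,459.32 / 12 = $871.61
Shortage per month = $215.28 ÷ 12 = $17.94
Adjusted monthly = $871.61 + $17.94 = $889.55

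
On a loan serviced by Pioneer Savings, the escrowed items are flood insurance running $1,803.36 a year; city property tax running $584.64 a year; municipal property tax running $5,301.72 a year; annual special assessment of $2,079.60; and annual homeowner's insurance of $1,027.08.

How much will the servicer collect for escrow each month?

$899.70

Flood insurance = $1,803.36/yr
City property tax = $584.64/yr
Municipal property tax = $5,301.72/yr
Special assessment = $2,079.60/yr
Homeowner's insurance = $1,027.08/yr
Total annual escrow = $10,796.40
Per month = $10,796.40 ÷ 12 = $899.70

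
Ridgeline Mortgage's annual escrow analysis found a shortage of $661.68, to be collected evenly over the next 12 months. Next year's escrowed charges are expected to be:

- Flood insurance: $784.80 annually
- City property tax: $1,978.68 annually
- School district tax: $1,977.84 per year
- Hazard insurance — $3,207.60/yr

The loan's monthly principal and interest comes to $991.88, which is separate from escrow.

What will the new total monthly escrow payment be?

Flood insurance — $784.80 per year
City property tax — $1,978.68 per year
School district tax — $1,977.84 per year
Hazard insurance — $3,207.60 per year
Total annual escrow = $784.80 + $1,978.68 + $1,977.84 + $3,207.60 = $7,948.92
Per month = $7,948.92 / 12 = $662.41
Monthly shortage recovery: $661.68 ÷ 12 = $55.14
New monthly escrow = $662.41 + $55.14 = $717.55

$717.55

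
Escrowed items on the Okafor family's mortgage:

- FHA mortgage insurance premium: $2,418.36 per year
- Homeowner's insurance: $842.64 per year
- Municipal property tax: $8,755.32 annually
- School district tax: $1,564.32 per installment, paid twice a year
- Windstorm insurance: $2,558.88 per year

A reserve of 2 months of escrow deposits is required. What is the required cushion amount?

$2,950.64

FHA mortgage insurance premium = $2,418.36
Homeowner's insurance = $842.64
Municipal property tax = $8,755.32
School district tax = $1,564.32 × 2 = $3,128.64
Windstorm insurance = $2,558.88
Annual escrow total = $2,418.36 + $842.64 + $8,755.32 + $3,128.64 + $2,558.88 = $17,703.84
Monthly escrow = $17,703.84 / 12 = $1,475.32
Required cushion = 2 × $1,475.32 = $2,950.64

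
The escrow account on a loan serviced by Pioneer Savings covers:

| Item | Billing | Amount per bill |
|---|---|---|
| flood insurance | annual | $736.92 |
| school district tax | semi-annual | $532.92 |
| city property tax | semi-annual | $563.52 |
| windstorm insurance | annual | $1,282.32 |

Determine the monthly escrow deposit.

Flood insurance = $736.92 annually
School district tax = $532.92 × 2 = $1,065.84 annually
City property tax = $563.52 × 2 = $1,127.04 annually
Windstorm insurance = $1,282.32 annually
Yearly total = $736.92 + $1,065.84 + $1,127.04 + $1,282.32 = $4,212.12
Monthly escrow = $4,212.12 ÷ 12 = $351.01

$351.01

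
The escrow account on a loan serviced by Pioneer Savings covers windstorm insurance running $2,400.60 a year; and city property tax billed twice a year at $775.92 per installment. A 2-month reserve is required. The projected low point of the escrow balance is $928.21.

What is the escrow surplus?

Windstorm insurance: $2,400.60/yr
City property tax: $775.92 × 2 = $1,551.84/yr
Combined annual = $3,952.44
Per month = $3,952.44 / 12 = $329.37
Required cushion = 2 × $329.37 = $658.74
Excess over cushion: $928.21 − $658.74 = $269.47

$269.47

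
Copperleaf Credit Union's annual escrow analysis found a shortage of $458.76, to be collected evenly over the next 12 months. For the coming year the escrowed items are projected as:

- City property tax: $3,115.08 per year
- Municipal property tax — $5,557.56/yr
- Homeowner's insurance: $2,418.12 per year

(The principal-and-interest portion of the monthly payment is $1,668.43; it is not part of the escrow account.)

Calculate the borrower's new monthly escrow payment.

City property tax = $3,115.08
Municipal property tax = $5,557.56
Homeowner's insurance = $2,418.12
Total annual escrow = $3,115.08 + $5,557.56 + $2,418.12 = $11,090.76
Base monthly escrow = $11,090.76 ÷ 12 = $924.23
Shortage spread = $458.76 ÷ 12 = $38.23/mo
Adjusted monthly = $924.23 + $38.23 = $962.46

$962.46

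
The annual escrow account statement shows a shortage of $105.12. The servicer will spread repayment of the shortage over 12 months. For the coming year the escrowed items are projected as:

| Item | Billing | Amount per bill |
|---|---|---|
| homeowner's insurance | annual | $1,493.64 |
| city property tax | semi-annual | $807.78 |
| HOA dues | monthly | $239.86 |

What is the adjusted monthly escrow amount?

$507.72

Homeowner's insurance — $1,493.64 per year
City property tax — $807.78 × 2 = $1,615.56 per year
HOA dues — $239.86 × 12 = $2,878.32 per year
Yearly total = $1,493.64 + $1,615.56 + $2,878.32 = $5,987.52
Monthly = $5,987.52 ÷ 12 = $498.96
Shortage spread = $105.12 / 12 = $8.76/mo
New monthly escrow = $498.96 + $8.76 = $507.72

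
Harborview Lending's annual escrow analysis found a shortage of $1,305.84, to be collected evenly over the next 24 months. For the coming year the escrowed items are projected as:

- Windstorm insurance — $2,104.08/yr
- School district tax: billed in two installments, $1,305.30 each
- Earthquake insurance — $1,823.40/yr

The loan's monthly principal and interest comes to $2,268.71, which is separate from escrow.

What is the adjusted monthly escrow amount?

$599.25

Windstorm insurance — $2,104.08 per year
School district tax — $1,305.30 × 2 = $2,610.60 per year
Earthquake insurance — $1,823.40 per year
Annual escrow total = $2,104.08 + $2,610.60 + $1,823.40 = $6,538.08
Monthly = $6,538.08 ÷ 12 = $544.84
Shortage spread = $1,305.84 / 24 = $54.41/mo
New monthly escrow = $544.84 + $54.41 = $599.25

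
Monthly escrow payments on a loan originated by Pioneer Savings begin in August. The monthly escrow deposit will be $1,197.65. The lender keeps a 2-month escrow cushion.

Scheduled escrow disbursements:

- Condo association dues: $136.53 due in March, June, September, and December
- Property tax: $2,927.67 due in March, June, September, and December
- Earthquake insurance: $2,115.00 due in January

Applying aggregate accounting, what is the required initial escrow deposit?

Cushion = 2 × $1,197.65 = $2,395.30
Trial balance (start $0, +$1,197.65 each month, − disbursements):
  Aug: +$1,197.65 → $1,197.65
  Sep: +$1,197.65 − $3,064.20 → -$668.90
  Oct: +$1,197.65 → $528.75
  Nov: +$1,197.65 → $1,726.40
  Dec: +$1,197.65 − $3,064.20 → -$140.15
  Jan: +$1,197.65 − $2,115.00 → -$1,057.50
  Feb: +$1,197.65 → $140.15
  Mar: +$1,197.65 − $3,064.20 → -$1,726.40
  Apr: +$1,197.65 → -$528.75
  May: +$1,197.65 → $668.90
  Jun: +$1,197.65 − $3,064.20 → -$1,197.65
  Jul: +$1,197.65 → $0.00
Lowest trial balance = -$1,726.40 (Mar)
Initial deposit = cushion − low point = $2,395.30 − (-$1,726.40) = $4,121.70

$4,121.70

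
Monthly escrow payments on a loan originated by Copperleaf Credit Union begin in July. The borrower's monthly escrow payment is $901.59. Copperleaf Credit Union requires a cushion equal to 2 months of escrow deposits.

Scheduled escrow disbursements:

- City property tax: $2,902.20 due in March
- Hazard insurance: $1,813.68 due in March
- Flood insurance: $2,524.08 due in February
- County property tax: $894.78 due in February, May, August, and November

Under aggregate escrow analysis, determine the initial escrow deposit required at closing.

Cushion = 2 × $901.59 = $1,803.18
Trial balance (start $0, +$901.59 each month, − disbursements):
  Jul: +$901.59 → $901.59
  Aug: +$901.59 − $894.78 → $908.40
  Sep: +$901.59 → $1,809.99
  Oct: +$901.59 → $2,711.58
  Nov: +$901.59 − $894.78 → $2,718.39
  Dec: +$901.59 → $3,619.98
  Jan: +$901.59 → $4,521.57
  Feb: +$901.59 − $3,418.86 → $2,004.30
  Mar: +$901.59 − $4,715.88 → -$1,809.99
  Apr: +$901.59 → -$908.40
  May: +$901.59 − $894.78 → -$901.59
  Jun: +$901.59 → $0.00
Lowest trial balance = -$1,809.99 (Mar)
Initial deposit = cushion − low point = $1,803.18 − (-$1,809.99) = $3,613.17

$3,613.17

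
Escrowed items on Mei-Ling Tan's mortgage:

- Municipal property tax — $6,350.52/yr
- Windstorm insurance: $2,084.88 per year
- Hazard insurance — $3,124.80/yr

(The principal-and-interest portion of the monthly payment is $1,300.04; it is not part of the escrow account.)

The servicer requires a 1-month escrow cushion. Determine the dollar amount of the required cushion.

Municipal property tax: $6,350.52 annually
Windstorm insurance: $2,084.88 annually
Hazard insurance: $3,124.80 annually
Annual escrow total = $6,350.52 + $2,084.88 + $3,124.80 = $11,560.20
Base monthly escrow = $11,560.20 / 12 = $963.35
Required cushion = 1 × $963.35 = $963.35

$963.35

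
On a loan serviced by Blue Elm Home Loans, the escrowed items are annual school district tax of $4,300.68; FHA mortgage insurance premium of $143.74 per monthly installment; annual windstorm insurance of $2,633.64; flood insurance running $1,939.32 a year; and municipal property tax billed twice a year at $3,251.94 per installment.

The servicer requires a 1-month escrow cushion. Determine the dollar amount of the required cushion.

$1,425.20

School district tax — $4,300.68 per year
FHA mortgage insurance premium — $143.74 × 12 = $1,724.88 per year
Windstorm insurance — $2,633.64 per year
Flood insurance — $1,939.32 per year
Municipal property tax — $3,251.94 × 2 = $6,503.88 per year
Combined annual = $4,300.68 + $1,724.88 + $2,633.64 + $1,939.32 + $6,503.88 = $17,102.40
Base monthly escrow = $17,102.40 ÷ 12 = $1,425.20
Reserve = 1 × $1,425.20 = $1,425.20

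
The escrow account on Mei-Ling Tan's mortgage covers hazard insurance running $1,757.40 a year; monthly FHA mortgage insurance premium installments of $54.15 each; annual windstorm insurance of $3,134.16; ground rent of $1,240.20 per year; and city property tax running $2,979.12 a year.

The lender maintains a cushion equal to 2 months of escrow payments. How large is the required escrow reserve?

Hazard insurance — $1,757.40
FHA mortgage insurance premium — $54.15 × 12 = $649.80
Windstorm insurance — $3,134.16
Ground rent — $1,240.20
City property tax — $2,979.12
Combined annual = $9,760.68
Base monthly escrow = $9,760.68 / 12 = $813.39
Cushion = 2 × $813.39 = $1,626.78

$1,626.78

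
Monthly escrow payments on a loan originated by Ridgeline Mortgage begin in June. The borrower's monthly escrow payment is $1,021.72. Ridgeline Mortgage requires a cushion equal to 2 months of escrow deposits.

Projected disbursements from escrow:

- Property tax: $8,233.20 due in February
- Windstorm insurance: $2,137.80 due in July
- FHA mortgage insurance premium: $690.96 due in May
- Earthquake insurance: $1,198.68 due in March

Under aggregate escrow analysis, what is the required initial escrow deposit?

$3,395.92

Cushion = 2 × $1,021.72 = $2,043.44
Trial balance (start $0, +$1,021.72 each month, − disbursements):
  Jun: +$1,021.72 → $1,021.72
  Jul: +$1,021.72 − $2,137.80 → -$94.36
  Aug: +$1,021.72 → $927.36
  Sep: +$1,021.72 → $1,949.08
  Oct: +$1,021.72 → $2,970.80
  Nov: +$1,021.72 → $3,992.52
  Dec: +$1,021.72 → $5,014.24
  Jan: +$1,021.72 → $6,035.96
  Feb: +$1,021.72 − $8,233.20 → -$1,175.52
  Mar: +$1,021.72 − $1,198.68 → -$1,352.48
  Apr: +$1,021.72 → -$330.76
  May: +$1,021.72 − $690.96 → $0.00
Lowest trial balance = -$1,352.48 (Mar)
Initial deposit = cushion − low point = $2,043.44 − (-$1,352.48) = $3,395.92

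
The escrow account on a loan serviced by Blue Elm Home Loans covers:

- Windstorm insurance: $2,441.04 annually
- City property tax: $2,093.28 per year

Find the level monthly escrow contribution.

Windstorm insurance = $2,441.04
City property tax = $2,093.28
Annual escrow total = $2,441.04 + $2,093.28 = $4,534.32
Monthly escrow = $4,534.32 ÷ 12 = $377.86

$377.86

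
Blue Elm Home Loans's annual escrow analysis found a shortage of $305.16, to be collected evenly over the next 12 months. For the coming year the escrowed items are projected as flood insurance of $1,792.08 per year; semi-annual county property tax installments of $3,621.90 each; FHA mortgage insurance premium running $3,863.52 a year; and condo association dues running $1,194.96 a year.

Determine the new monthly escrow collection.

Flood insurance — $1,792.08/yr
County property tax — $3,621.90 × 2 = $7,243.80/yr
FHA mortgage insurance premium — $3,863.52/yr
Condo association dues — $1,194.96/yr
Combined annual = $14,094.36
Monthly escrow = $14,094.36 ÷ 12 = $1,174.53
Shortage spread = $305.16 / 12 = $25.43/mo
Adjusted monthly = $1,174.53 + $25.43 = $1,199.96

$1,199.96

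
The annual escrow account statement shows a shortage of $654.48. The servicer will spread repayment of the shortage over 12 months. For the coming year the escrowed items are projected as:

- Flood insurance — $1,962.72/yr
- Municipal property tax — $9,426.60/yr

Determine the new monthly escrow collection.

$1,003.65

Flood insurance: $1,962.72 per year
Municipal property tax: $9,426.60 per year
Total annual escrow = $1,962.72 + $9,426.60 = $11,389.32
Per month = $11,389.32 / 12 = $949.11
Shortage per month = $654.48 ÷ 12 = $54.54
Adjusted monthly = $949.11 + $54.54 = $1,003.65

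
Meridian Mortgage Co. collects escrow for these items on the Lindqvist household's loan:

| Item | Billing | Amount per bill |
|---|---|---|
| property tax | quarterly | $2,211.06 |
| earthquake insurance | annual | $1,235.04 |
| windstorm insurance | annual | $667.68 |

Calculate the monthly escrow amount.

$895.58

Property tax: $2,211.06 × 4 = $8,844.24/yr
Earthquake insurance: $1,235.04/yr
Windstorm insurance: $667.68/yr
Combined annual = $8,844.24 + $1,235.04 + $667.68 = $10,746.96
Base monthly escrow = $10,746.96 / 12 = $895.58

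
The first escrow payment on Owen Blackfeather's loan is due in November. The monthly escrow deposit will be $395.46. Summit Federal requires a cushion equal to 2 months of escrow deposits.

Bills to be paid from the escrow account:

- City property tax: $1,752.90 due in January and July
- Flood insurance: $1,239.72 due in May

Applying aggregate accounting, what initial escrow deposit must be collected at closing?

Cushion = 2 × $395.46 = $790.92
Trial balance (start $0, +$395.46 each month, − disbursements):
  Nov: +$395.46 → $395.46
  Dec: +$395.46 → $790.92
  Jan: +$395.46 − $1,752.90 → -$566.52
  Feb: +$395.46 → -$171.06
  Mar: +$395.46 → $224.40
  Apr: +$395.46 → $619.86
  May: +$395.46 − $1,239.72 → -$224.40
  Jun: +$395.46 → $171.06
  Jul: +$395.46 − $1,752.90 → -$1,186.38
  Aug: +$395.46 → -$790.92
  Sep: +$395.46 → -$395.46
  Oct: +$395.46 → $0.00
Lowest trial balance = -$1,186.38 (Jul)
Initial deposit = cushion − low point = $790.92 − (-$1,186.38) = $1,977.30

$1,977.30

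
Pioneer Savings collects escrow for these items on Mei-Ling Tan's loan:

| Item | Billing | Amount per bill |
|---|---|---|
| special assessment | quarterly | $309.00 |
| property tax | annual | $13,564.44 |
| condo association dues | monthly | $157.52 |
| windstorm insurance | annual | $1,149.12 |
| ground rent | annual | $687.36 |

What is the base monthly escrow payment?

Special assessment — $309.00 × 4 = $1,236.00 annually
Property tax — $13,564.44 annually
Condo association dues — $157.52 × 12 = $1,890.24 annually
Windstorm insurance — $1,149.12 annually
Ground rent — $687.36 annually
Total annual escrow = $1,236.00 + $13,564.44 + $1,890.24 + $1,149.12 + $687.36 = $18,527.16
Monthly = $18,527.16 ÷ 12 = $1,543.93

$1,543.93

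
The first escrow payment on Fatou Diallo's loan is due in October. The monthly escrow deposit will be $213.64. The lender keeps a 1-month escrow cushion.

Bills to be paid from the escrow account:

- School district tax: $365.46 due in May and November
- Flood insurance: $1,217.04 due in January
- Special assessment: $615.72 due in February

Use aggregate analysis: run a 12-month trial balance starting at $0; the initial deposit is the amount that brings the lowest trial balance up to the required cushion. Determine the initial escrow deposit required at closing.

$1,343.66

Cushion = 1 × $213.64 = $213.64
Trial balance (start $0, +$213.64 each month, − disbursements):
  Oct: +$213.64 → $213.64
  Nov: +$213.64 − $365.46 → $61.82
  Dec: +$213.64 → $275.46
  Jan: +$213.64 − $1,217.04 → -$727.94
  Feb: +$213.64 − $615.72 → -$1,130.02
  Mar: +$213.64 → -$916.38
  Apr: +$213.64 → -$702.74
  May: +$213.64 − $365.46 → -$854.56
  Jun: +$213.64 → -$640.92
  Jul: +$213.64 → -$427.28
  Aug: +$213.64 → -$213.64
  Sep: +$213.64 → $0.00
Lowest trial balance = -$1,130.02 (Feb)
Initial deposit = cushion − low point = $213.64 − (-$1,130.02) = $1,343.66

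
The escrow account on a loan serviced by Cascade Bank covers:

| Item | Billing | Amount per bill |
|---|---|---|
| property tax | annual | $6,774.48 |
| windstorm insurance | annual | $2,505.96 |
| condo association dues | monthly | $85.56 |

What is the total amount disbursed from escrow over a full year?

$10,307.16

Property tax = $6,774.48 annually
Windstorm insurance = $2,505.96 annually
Condo association dues = $85.56 × 12 = $1,026.72 annually
Annual escrow total = $10,307.16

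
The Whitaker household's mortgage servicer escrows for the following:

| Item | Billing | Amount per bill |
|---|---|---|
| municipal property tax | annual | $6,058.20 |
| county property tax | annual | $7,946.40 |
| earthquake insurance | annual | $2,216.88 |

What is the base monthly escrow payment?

$1,351.79

Municipal property tax: $6,058.20 annually
County property tax: $7,946.40 annually
Earthquake insurance: $2,216.88 annually
Total per year = $6,058.20 + $7,946.40 + $2,216.88 = $16,221.48
Monthly escrow = $16,221.48 / 12 = $1,351.79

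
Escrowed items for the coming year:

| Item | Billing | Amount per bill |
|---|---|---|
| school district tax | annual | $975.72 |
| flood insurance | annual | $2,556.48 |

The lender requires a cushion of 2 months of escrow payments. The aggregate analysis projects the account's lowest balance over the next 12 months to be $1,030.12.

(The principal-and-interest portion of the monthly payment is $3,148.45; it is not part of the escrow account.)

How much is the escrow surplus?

School district tax — $975.72/yr
Flood insurance — $2,556.48/yr
Total annual escrow = $975.72 + $2,556.48 = $3,532.20
Base monthly escrow = $3,532.20 / 12 = $294.35
Required cushion = 2 × $294.35 = $588.70
Excess over cushion: $1,030.12 − $588.70 = $441.42

$441.42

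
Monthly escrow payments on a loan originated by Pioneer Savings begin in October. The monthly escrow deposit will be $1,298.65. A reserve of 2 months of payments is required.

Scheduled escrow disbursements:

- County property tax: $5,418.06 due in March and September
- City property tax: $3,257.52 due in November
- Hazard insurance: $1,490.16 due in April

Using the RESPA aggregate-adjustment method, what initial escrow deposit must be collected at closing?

Cushion = 2 × $1,298.65 = $2,597.30
Trial balance (start $0, +$1,298.65 each month, − disbursements):
  Oct: +$1,298.65 → $1,298.65
  Nov: +$1,298.65 − $3,257.52 → -$660.22
  Dec: +$1,298.65 → $638.43
  Jan: +$1,298.65 → $1,937.08
  Feb: +$1,298.65 → $3,235.73
  Mar: +$1,298.65 − $5,418.06 → -$883.68
  Apr: +$1,298.65 − $1,490.16 → -$1,075.19
  May: +$1,298.65 → $223.46
  Jun: +$1,298.65 → $1,522.11
  Jul: +$1,298.65 → $2,820.76
  Aug: +$1,298.65 → $4,119.41
  Sep: +$1,298.65 − $5,418.06 → $0.00
Lowest trial balance = -$1,075.19 (Apr)
Initial deposit = cushion − low point = $2,597.30 − (-$1,075.19) = $3,672.49

$3,672.49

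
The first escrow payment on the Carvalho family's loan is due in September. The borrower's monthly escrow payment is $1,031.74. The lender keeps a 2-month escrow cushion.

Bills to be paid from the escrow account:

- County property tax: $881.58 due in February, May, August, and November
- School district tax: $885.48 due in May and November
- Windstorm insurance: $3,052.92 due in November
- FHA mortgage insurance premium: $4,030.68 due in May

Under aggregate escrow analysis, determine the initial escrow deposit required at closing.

$4,277.12

Cushion = 2 × $1,031.74 = $2,063.48
Trial balance (start $0, +$1,031.74 each month, − disbursements):
  Sep: +$1,031.74 → $1,031.74
  Oct: +$1,031.74 → $2,063.48
  Nov: +$1,031.74 − $4,819.98 → -$1,724.76
  Dec: +$1,031.74 → -$693.02
  Jan: +$1,031.74 → $338.72
  Feb: +$1,031.74 − $881.58 → $488.88
  Mar: +$1,031.74 → $1,520.62
  Apr: +$1,031.74 → $2,552.36
  May: +$1,031.74 − $5,797.74 → -$2,213.64
  Jun: +$1,031.74 → -$1,181.90
  Jul: +$1,031.74 → -$150.16
  Aug: +$1,031.74 − $881.58 → $0.00
Lowest trial balance = -$2,213.64 (May)
Initial deposit = cushion − low point = $2,063.48 − (-$2,213.64) = $4,277.12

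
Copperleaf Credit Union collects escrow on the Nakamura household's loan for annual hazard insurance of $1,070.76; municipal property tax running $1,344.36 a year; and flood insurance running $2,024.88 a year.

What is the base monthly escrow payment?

$370.00

Hazard insurance: $1,070.76/yr
Municipal property tax: $1,344.36/yr
Flood insurance: $2,024.88/yr
Total per year = $1,070.76 + $1,344.36 + $2,024.88 = $4,440.00
Monthly escrow = $4,440.00 ÷ 12 = $370.00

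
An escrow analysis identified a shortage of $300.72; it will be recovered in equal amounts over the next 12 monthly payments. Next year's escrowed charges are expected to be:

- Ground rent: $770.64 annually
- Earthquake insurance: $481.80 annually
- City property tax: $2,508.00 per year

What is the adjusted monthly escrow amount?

Ground rent: $770.64 per year
Earthquake insurance: $481.80 per year
City property tax: $2,508.00 per year
Combined annual = $3,760.44
Per month = $3,760.44 ÷ 12 = $313.37
Shortage spread = $300.72 ÷ 12 = $25.06/mo
Adjusted monthly = $313.37 + $25.06 = $338.43

$338.43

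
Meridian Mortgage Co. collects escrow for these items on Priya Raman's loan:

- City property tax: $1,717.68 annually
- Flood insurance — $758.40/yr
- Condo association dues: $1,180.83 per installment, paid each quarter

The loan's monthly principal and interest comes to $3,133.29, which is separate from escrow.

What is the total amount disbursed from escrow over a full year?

City property tax — $1,717.68/yr
Flood insurance — $758.40/yr
Condo association dues — $1,180.83 × 4 = $4,723.32/yr
Yearly total = $7,199.40

$7,199.40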